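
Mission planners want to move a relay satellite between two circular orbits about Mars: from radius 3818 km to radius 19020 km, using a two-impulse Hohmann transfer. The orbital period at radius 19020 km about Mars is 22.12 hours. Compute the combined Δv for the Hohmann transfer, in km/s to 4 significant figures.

From Kepler's third law T² = 4π²r³/μ at r = 19020 km, T = 22.12 hours = 22.12 × 3600 s = 79632 s: μ = 4π²r³/T² = 42836.7 km³/s².
The Hohmann ellipse has a_t = (r₁ + r₂)/2 = 11419 km.
At r₁ the circular-orbit speed is v₁ = √(μ/r₁) = 3.3496 km/s.
On the transfer ellipse at r₁, vis-viva gives v_p = √[μ(2/r₁ − 1/a_t)] = 4.3230 km/s.
First burn Δv₁ = |v_p − v₁| = 0.9734 km/s.
At r₂, v₂ = √(μ/r₂) = 1.50073 km/s.
Transfer-orbit speed at r₂: v_a = √[μ(2/r₂ − 1/a_t)] = 0.867774 km/s.
Second burn Δv₂ = |v₂ − v_a| = 0.6330 km/s.
Δv = Δv₁ + Δv₂ = 0.9734 + 0.6330 = 1.606 km/s.

Δv = 1.606 km/s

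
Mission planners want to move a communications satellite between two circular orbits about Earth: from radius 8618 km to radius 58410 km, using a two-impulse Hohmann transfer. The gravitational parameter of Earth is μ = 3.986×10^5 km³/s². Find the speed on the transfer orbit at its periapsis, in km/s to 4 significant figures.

The Hohmann ellipse has a_t = (r₁ + r₂)/2 = 33514 km.
The periapsis of the transfer ellipse is at r = 8618 km.
Vis-viva: v = √[μ(2/r − 1/a_t)] = √[3.986×10^5 × (2/8618 − 1/33514)] = 8.978 km/s.

v = 8.978 km/s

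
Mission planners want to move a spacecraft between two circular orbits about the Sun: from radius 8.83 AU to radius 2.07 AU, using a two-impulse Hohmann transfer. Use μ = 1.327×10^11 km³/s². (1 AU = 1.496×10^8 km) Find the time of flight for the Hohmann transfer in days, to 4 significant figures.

In km: r₁ = 8.83 × 1.496×10^8 = 1.320968×10^9 km; r₂ = 2.07 × 1.496×10^8 = 3.09672×10^8 km.
Semi-major axis of the transfer orbit: a_t = (1.320968×10^9 + 3.09672×10^8)/2 = 8.1532×10^8 km.
Transfer time t = π√(a_t³/μ) = π√((8.1532×10^8)³ / 1.327×10^11) = 2.008×10^8 s.
Converting: 2.008×10^8 s ÷ 86400 s/day = 2324 days.

t = 2324 days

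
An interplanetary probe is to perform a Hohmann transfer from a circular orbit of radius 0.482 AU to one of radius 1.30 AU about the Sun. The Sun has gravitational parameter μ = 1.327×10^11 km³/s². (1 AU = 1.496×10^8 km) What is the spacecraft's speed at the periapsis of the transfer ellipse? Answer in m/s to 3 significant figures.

In km: r₁ = 0.482 × 1.496×10^8 = 7.21072×10^7 km; r₂ = 1.30 × 1.496×10^8 = 1.9448×10^8 km.
Semi-major axis of the transfer orbit: a_t = (7.21072×10^7 + 1.9448×10^8)/2 = 1.332936×10^8 km.
At periapsis, r = 7.21072×10^7 km.
Vis-viva: v = √[μ(2/r − 1/a_t)] = √[1.327×10^11 × (2/7.21072×10^7 − 1/1.332936×10^8)] = 51.82 km/s.

v = 51800 m/s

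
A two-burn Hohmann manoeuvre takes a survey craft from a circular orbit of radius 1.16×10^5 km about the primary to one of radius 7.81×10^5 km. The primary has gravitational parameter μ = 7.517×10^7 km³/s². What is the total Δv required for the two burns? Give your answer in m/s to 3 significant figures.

Δv = 13000 m/s

Transfer-ellipse semi-major axis a_t = (r₁ + r₂)/2 = (1.160×10^5 + 7.810×10^5)/2 = 4.485×10^5 km.
Circular speed at r₁: v₁ = √(μ/r₁) = √(7.517×10^7/1.160×10^5) = 25.456 km/s.
Transfer-orbit speed at r₁ (vis-viva equation): v_p = √[μ(2/r₁ − 1/a_t)] = 33.592 km/s.
First burn Δv₁ = |v_p − v₁| = 8.136 km/s.
Circular speed at r₂: v₂ = √(μ/r₂) = 9.8106 km/s.
Transfer-orbit speed at r₂: v_a = √[μ(2/r₂ − 1/a_t)] = 4.9894 km/s.
Second burn Δv₂ = |v₂ − v_a| = 4.821 km/s.
Δv = Δv₁ + Δv₂ = 8.136 + 4.821 = 12.96 km/s.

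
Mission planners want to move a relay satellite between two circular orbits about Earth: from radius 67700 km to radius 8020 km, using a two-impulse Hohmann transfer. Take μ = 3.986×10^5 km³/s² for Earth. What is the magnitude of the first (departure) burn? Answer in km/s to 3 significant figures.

Transfer-ellipse semi-major axis a_t = (r₁ + r₂)/2 = (67700 + 8020)/2 = 37860 km.
Circular speed at r = 67700 km: v_c = √(μ/r) = 2.4265 km/s.
Vis-viva on the transfer ellipse at r = 67700 km gives v_t = √[μ(2/r − 1/a_t)] = 1.1168 km/s.
Δv₁ = |v_t − v_c| = |1.1168 − 2.4265| = 1.310 km/s.

Δv₁ = 1.31 km/s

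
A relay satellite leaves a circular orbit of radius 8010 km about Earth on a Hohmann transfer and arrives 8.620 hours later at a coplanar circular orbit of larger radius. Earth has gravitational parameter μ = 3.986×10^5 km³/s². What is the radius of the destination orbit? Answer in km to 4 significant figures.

Transfer time t = 8.620 hours = 31032 s, and t = π√(a_t³/μ).
So a_t = (μ t²/π²)^(1/3) = (3.986×10^5 × (31032)² / π²)^(1/3) = 33881 km.
Since a_t = (r₁ + r₂)/2, r₂ = 2a_t − r₁ = 2×33881 − 8010 = 59752 km.

r₂ = 59750 km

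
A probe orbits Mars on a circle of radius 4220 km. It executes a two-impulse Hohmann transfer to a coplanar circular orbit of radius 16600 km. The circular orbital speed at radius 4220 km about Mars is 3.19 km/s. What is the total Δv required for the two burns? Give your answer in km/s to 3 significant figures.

Δv = 1.42 km/s

From the circular-orbit relation v² = μ/r at r = 4220 km: μ = v²r = (3.19)² × 4220 = 42943.1 km³/s².
The Hohmann ellipse has a_t = (r₁ + r₂)/2 = 10410 km.
Circular speed at r₁: v₁ = √(μ/r₁) = √(42943.1/4220) = 3.1900 km/s.
On the transfer ellipse at r₁, vis-viva gives v_p = √[μ(2/r₁ − 1/a_t)] = 4.0283 km/s.
First burn Δv₁ = |v_p − v₁| = 0.8383 km/s.
At r₂, v₂ = √(μ/r₂) = 1.6084 km/s.
Transfer-orbit speed at r₂: v_a = √[μ(2/r₂ − 1/a_t)] = 1.0241 km/s.
Second burn Δv₂ = |v₂ − v_a| = 0.5843 km/s.
Δv = Δv₁ + Δv₂ = 0.8383 + 0.5843 = 1.423 km/s.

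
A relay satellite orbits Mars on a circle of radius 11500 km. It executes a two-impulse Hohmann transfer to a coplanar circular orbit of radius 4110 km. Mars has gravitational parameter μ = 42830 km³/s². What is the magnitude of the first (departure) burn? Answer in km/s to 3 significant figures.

Δv₁ = 0.529 km/s

Semi-major axis of the transfer orbit: a_t = (11500 + 4110)/2 = 7805 km.
Circular speed at r = 11500 km: v_c = √(μ/r) = 1.92986 km/s.
Transfer-orbit speed at the same r (vis-viva, a = a_t): v_t = √[μ(2/r − 1/a_t)] = 1.40042 km/s.
Δv₁ = |v_t − v_c| = |1.40042 − 1.92986| = 0.5294 km/s.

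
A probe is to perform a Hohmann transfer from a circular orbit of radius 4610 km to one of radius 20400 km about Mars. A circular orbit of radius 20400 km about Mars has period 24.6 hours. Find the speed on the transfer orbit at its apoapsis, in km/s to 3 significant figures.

v = 0.879 km/s

From Kepler's third law T² = 4π²r³/μ at r = 20400 km, T = 24.6 hours = 24.6 × 3600 s = 88560 s: μ = 4π²r³/T² = 42734.1 km³/s².
The Hohmann ellipse has a_t = (r₁ + r₂)/2 = 12505 km.
At apoapsis, r = 20400 km.
Applying v² = μ(2/r − 1/a_t): v = 0.8788 km/s.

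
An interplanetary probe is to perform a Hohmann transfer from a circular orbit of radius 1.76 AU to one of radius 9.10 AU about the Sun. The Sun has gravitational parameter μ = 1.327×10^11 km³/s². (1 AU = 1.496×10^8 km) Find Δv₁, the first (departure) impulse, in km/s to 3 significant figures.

In km: r₁ = 1.76 × 1.496×10^8 = 2.63296×10^8 km; r₂ = 9.10 × 1.496×10^8 = 1.36136×10^9 km.
The Hohmann ellipse has a_t = (r₁ + r₂)/2 = 8.12328×10^8 km.
On the circular orbit at r = 2.63296×10^8 km, v_c = √(μ/r) = 22.450 km/s.
Vis-viva on the transfer ellipse at r = 2.63296×10^8 km gives v_t = √[μ(2/r − 1/a_t)] = 29.063 km/s.
Δv₁ = |v_t − v_c| = |29.063 − 22.450| = 6.613 km/s.

Δv₁ = 6.61 km/s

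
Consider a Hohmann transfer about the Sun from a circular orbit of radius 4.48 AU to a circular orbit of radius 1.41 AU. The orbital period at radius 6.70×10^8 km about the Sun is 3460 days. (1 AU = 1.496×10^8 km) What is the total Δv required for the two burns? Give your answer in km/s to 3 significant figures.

Δv = 10.2 km/s

From Kepler's third law T² = 4π²r³/μ at r = 6.70×10^8 km, T = 3460 days = 3460 × 86400 s = 2.98944×10^8 s: μ = 4π²r³/T² = 1.32863×10^11 km³/s².
In km: r₁ = 4.48 × 1.496×10^8 = 6.70208×10^8 km; r₂ = 1.41 × 1.496×10^8 = 2.10936×10^8 km.
Semi-major axis of the transfer orbit: a_t = (6.70208×10^8 + 2.10936×10^8)/2 = 4.40572×10^8 km.
Circular speed at r₁: v₁ = √(μ/r₁) = √(1.32863×10^11/6.70208×10^8) = 14.0798 km/s.
Transfer-orbit speed at r₁ (vis-viva equation): v_a = √[μ(2/r₁ − 1/a_t)] = 9.74236 km/s.
First burn Δv₁ = |v_a − v₁| = 4.337 km/s.
At r₂, v₂ = √(μ/r₂) = 25.097 km/s.
Transfer-orbit speed at r₂: v_p = √[μ(2/r₂ − 1/a_t)] = 30.954 km/s.
Second burn Δv₂ = |v₂ − v_p| = 5.857 km/s.
Total Δv = Δv₁ + Δv₂ = 10.19 km/s.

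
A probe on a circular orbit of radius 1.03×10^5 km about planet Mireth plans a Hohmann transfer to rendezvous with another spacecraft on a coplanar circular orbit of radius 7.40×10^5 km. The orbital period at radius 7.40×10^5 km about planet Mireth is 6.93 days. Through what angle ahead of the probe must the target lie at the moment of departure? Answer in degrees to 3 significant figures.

From Kepler's third law T² = 4π²r³/μ at r = 7.40×10^5 km, T = 6.93 days = 6.93 × 86400 s = 5.98752×10^5 s: μ = 4π²r³/T² = 4.46232×10^7 km³/s².
Transfer-ellipse semi-major axis a_t = (r₁ + r₂)/2 = (1.030×10^5 + 7.400×10^5)/2 = 4.215×10^5 km.
Transfer time t = π√(a_t³/μ) = 1.28696×10^5 s.
The target's mean motion on its circular orbit is ω₂ = √(μ/r₂³) = 1.04938×10^-5 rad/s.
Angle swept by the target during transfer: ω₂·t = 1.3505 rad = 77.38°.
The probe traverses 180° on the transfer ellipse, so the target must lead by 180° − 77.38° = 103°.

φ = 103°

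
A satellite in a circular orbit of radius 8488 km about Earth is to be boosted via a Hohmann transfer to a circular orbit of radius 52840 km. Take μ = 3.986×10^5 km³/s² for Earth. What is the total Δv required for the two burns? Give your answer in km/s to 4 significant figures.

Δv = 3.444 km/s

Semi-major axis of the transfer orbit: a_t = (8488 + 52840)/2 = 30664 km.
At r₁ the circular-orbit speed is v₁ = √(μ/r₁) = 6.8528 km/s.
On the transfer ellipse at r₁, vis-viva gives v_p = √[μ(2/r₁ − 1/a_t)] = 8.9957 km/s.
First burn Δv₁ = |v_p − v₁| = 2.1429 km/s.
At r₂, v₂ = √(μ/r₂) = 2.7465 km/s.
Transfer-orbit speed at r₂: v_a = √[μ(2/r₂ − 1/a_t)] = 1.4450 km/s.
Second burn Δv₂ = |v₂ − v_a| = 1.3015 km/s.
Total Δv = Δv₁ + Δv₂ = 3.444 km/s.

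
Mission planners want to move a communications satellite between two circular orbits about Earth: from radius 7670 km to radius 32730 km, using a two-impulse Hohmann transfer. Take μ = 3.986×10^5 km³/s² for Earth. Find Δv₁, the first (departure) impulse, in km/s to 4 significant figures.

Δv₁ = 1.967 km/s

Transfer-ellipse semi-major axis a_t = (r₁ + r₂)/2 = (7670 + 32730)/2 = 20200 km.
On the circular orbit at r = 7670 km, v_c = √(μ/r) = 7.209 km/s.
Vis-viva on the transfer ellipse at r = 7670 km gives v_t = √[μ(2/r − 1/a_t)] = 9.176 km/s.
Δv₁ = |v_t − v_c| = |9.176 − 7.209| = 1.967 km/s.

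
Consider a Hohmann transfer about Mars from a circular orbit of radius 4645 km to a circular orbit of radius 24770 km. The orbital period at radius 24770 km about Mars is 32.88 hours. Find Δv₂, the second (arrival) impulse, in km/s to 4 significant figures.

From Kepler's third law T² = 4π²r³/μ at r = 24770 km, T = 32.88 hours = 32.88 × 3600 s = 1.18368×10^5 s: μ = 4π²r³/T² = 42822.2 km³/s².
Semi-major axis of the transfer orbit: a_t = (4645 + 24770)/2 = 14707.5 km.
On the circular orbit at r = 24770 km, v_c = √(μ/r) = 1.3148 km/s.
Transfer-orbit speed at the same r (vis-viva, a = a_t): v_t = √[μ(2/r − 1/a_t)] = 0.73892 km/s.
Δv₂ = |v_t − v_c| = |0.73892 − 1.3148| = 0.5759 km/s.

Δv₂ = 0.5759 km/s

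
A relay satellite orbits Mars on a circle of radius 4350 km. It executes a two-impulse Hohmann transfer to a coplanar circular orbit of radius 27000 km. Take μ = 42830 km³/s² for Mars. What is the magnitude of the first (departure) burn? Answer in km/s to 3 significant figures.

Δv₁ = 0.980 km/s

Semi-major axis of the transfer orbit: a_t = (4350 + 27000)/2 = 15675 km.
On the circular orbit at r = 4350 km, v_c = √(μ/r) = 3.1378 km/s.
Vis-viva on the transfer ellipse at r = 4350 km gives v_t = √[μ(2/r − 1/a_t)] = 4.1182 km/s.
Δv₁ = |v_t − v_c| = |4.1182 − 3.1378| = 0.9804 km/s.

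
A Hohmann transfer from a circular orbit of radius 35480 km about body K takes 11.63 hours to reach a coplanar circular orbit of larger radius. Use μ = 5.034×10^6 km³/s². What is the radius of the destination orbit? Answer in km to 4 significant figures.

r₂ = 1.572×10^5 km

Transfer time t = 11.63 hours = 41868 s, and t = π√(a_t³/μ).
So a_t = (μ t²/π²)^(1/3) = (5.034×10^6 × (41868)² / π²)^(1/3) = 96337 km.
Since a_t = (r₁ + r₂)/2, r₂ = 2a_t − r₁ = 2×96337 − 35480 = 1.57194×10^5 km.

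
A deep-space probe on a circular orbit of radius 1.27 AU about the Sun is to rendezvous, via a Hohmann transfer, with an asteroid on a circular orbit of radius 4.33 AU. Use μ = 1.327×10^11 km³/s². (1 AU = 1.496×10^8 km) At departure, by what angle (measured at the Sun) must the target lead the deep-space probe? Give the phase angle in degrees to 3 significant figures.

φ = 86.4°

In km: r₁ = 1.27 × 1.496×10^8 = 1.89992×10^8 km; r₂ = 4.33 × 1.496×10^8 = 6.47768×10^8 km.
Semi-major axis of the transfer orbit: a_t = (1.89992×10^8 + 6.47768×10^8)/2 = 4.1888×10^8 km.
Transfer time t = π√(a_t³/μ) = 7.39348×10^7 s.
Target angular speed ω₂ = √(μ/r₂³) = 2.20956×10^-8 rad/s.
Angle swept by the target during transfer: ω₂·t = 1.6336 rad = 93.60°.
The deep-space probe traverses 180° on the transfer ellipse, so the target must lead by 180° − 93.60° = 86.4°.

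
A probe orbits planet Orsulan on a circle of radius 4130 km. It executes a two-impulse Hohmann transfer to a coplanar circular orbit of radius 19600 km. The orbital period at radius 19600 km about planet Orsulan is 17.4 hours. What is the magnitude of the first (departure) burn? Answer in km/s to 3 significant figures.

From Kepler's third law T² = 4π²r³/μ at r = 19600 km, T = 17.4 hours = 17.4 × 3600 s = 62640 s: μ = 4π²r³/T² = 75757.3 km³/s².
Transfer-ellipse semi-major axis a_t = (r₁ + r₂)/2 = (4130 + 19600)/2 = 11865 km.
Circular speed at r = 4130 km: v_c = √(μ/r) = 4.283 km/s.
Vis-viva on the transfer ellipse at r = 4130 km gives v_t = √[μ(2/r − 1/a_t)] = 5.505 km/s.
Δv₁ = |v_t − v_c| = |5.505 − 4.283| = 1.222 km/s.

Δv₁ = 1.22 km/s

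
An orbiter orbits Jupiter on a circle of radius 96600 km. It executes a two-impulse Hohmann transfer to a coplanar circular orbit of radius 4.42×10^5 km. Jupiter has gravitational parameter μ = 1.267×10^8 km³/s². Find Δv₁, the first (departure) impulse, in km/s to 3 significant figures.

Δv₁ = 10.2 km/s

Semi-major axis of the transfer orbit: a_t = (96600 + 4.420×10^5)/2 = 2.693×10^5 km.
Circular speed at r = 96600 km: v_c = √(μ/r) = 36.22 km/s.
Transfer-orbit speed at the same r (vis-viva, a = a_t): v_t = √[μ(2/r − 1/a_t)] = 46.40 km/s.
Δv₁ = |v_t − v_c| = |46.40 − 36.22| = 10.18 km/s.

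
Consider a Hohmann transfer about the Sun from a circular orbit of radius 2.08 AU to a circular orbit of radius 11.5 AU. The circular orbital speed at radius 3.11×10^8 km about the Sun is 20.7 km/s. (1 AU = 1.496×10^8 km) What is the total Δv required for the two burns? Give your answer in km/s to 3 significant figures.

From the circular-orbit relation v² = μ/r at r = 3.11×10^8 km: μ = v²r = (20.7)² × 3.11×10^8 = 1.33260×10^11 km³/s².
In km: r₁ = 2.08 × 1.496×10^8 = 3.11168×10^8 km; r₂ = 11.5 × 1.496×10^8 = 1.7204×10^9 km.
The Hohmann ellipse has a_t = (r₁ + r₂)/2 = 1.015784×10^9 km.
Circular speed at r₁: v₁ = √(μ/r₁) = √(1.33260×10^11/3.11168×10^8) = 20.694411 km/s.
On the transfer ellipse at r₁, vis-viva equation gives v_p = √[μ(2/r₁ − 1/a_t)] = 26.931907 km/s.
First burn Δv₁ = |v_p − v₁| = 6.237 km/s.
At r₂, v₂ = √(μ/r₂) = 8.801 km/s.
Transfer-orbit speed at r₂: v_a = √[μ(2/r₂ − 1/a_t)] = 4.871 km/s.
Second burn Δv₂ = |v₂ − v_a| = 3.930 km/s.
Δv = Δv₁ + Δv₂ = 6.237 + 3.930 = 10.17 km/s.

Δv = 10.2 km/s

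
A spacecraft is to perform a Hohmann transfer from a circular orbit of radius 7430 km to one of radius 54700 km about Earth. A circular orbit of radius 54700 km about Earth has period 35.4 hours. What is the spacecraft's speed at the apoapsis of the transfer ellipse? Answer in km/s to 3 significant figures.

v = 1.32 km/s

From Kepler's third law T² = 4π²r³/μ at r = 54700 km, T = 35.4 hours = 35.4 × 3600 s = 1.2744×10^5 s: μ = 4π²r³/T² = 3.97842×10^5 km³/s².
Transfer-ellipse semi-major axis a_t = (r₁ + r₂)/2 = (7430 + 54700)/2 = 31065 km.
The apoapsis of the transfer ellipse is at r = 54700 km.
Vis-viva: v = √[μ(2/r − 1/a_t)] = √[3.97842×10^5 × (2/54700 − 1/31065)] = 1.319 km/s.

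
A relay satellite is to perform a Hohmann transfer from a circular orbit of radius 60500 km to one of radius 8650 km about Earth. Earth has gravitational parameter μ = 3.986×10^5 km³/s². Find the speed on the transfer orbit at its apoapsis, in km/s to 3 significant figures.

v = 1.28 km/s

Transfer-ellipse semi-major axis a_t = (r₁ + r₂)/2 = (60500 + 8650)/2 = 34575 km.
The apoapsis of the transfer ellipse is at r = 60500 km.
Vis-viva: v = √[μ(2/r − 1/a_t)] = √[3.986×10^5 × (2/60500 − 1/34575)] = 1.284 km/s.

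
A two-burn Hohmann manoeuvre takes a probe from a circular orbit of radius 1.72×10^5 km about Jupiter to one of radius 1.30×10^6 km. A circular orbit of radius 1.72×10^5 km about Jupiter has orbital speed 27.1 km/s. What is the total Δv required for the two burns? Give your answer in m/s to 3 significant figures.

Δv = 14000 m/s

From the circular-orbit relation v² = μ/r at r = 1.72×10^5 km: μ = v²r = (27.1)² × 1.72×10^5 = 1.26319×10^8 km³/s².
Semi-major axis of the transfer orbit: a_t = (1.720×10^5 + 1.300×10^6)/2 = 7.360×10^5 km.
At r₁ the circular-orbit speed is v₁ = √(μ/r₁) = 27.100 km/s.
Transfer-orbit speed at r₁ (vis-viva): v_p = √[μ(2/r₁ − 1/a_t)] = 36.017 km/s.
First burn Δv₁ = |v_p − v₁| = 8.917 km/s.
Circular speed at r₂: v₂ = √(μ/r₂) = 9.857 km/s.
Transfer-orbit speed at r₂: v_a = √[μ(2/r₂ − 1/a_t)] = 4.765 km/s.
Second burn Δv₂ = |v₂ − v_a| = 5.092 km/s.
Δv = Δv₁ + Δv₂ = 8.917 + 5.092 = 14.01 km/s.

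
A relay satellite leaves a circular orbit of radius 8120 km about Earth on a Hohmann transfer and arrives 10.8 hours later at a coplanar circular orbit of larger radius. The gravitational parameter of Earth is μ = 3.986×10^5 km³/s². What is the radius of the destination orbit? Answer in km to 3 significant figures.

Transfer time t = 10.8 hours = 38880 s, and t = π√(a_t³/μ).
So a_t = (μ t²/π²)^(1/3) = (3.986×10^5 × (38880)² / π²)^(1/3) = 39376 km.
Since a_t = (r₁ + r₂)/2, r₂ = 2a_t − r₁ = 2×39376 − 8120 = 70632 km.

r₂ = 70600 km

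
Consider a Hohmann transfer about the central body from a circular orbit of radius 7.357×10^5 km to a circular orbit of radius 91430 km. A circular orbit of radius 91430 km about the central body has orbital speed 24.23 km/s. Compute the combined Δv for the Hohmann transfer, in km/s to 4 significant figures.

Δv = 12.61 km/s

From the circular-orbit relation v² = μ/r at r = 91430 km: μ = v²r = (24.23)² × 91430 = 5.36779×10^7 km³/s².
Semi-major axis of the transfer orbit: a_t = (7.357×10^5 + 91430)/2 = 4.13565×10^5 km.
Circular speed at r₁: v₁ = √(μ/r₁) = √(5.36779×10^7/7.357×10^5) = 8.542 km/s.
On the transfer ellipse at r₁, v² = μ(2/r − 1/a) gives v_a = √[μ(2/r₁ − 1/a_t)] = 4.016 km/s.
First burn Δv₁ = |v_a − v₁| = 4.526 km/s.
At r₂, v₂ = √(μ/r₂) = 24.230 km/s.
Transfer-orbit speed at r₂: v_p = √[μ(2/r₂ − 1/a_t)] = 32.317 km/s.
Second burn Δv₂ = |v₂ − v_p| = 8.087 km/s.
Total Δv = Δv₁ + Δv₂ = 12.61 km/s.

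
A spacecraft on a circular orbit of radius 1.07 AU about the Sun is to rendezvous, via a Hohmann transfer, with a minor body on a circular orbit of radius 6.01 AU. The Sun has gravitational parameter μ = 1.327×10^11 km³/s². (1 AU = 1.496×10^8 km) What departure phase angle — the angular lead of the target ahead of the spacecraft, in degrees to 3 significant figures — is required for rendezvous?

φ = 98.6°

In km: r₁ = 1.07 × 1.496×10^8 = 1.60072×10^8 km; r₂ = 6.01 × 1.496×10^8 = 8.99096×10^8 km.
Transfer-ellipse semi-major axis a_t = (r₁ + r₂)/2 = (1.60072×10^8 + 8.99096×10^8)/2 = 5.29584×10^8 km.
Transfer time t = π√(a_t³/μ) = 1.05103×10^8 s.
The target's mean motion on its circular orbit is ω₂ = √(μ/r₂³) = 1.35122×10^-8 rad/s.
Angle swept by the target during transfer: ω₂·t = 1.4202 rad = 81.37°.
The spacecraft traverses 180° on the transfer ellipse, so the target must lead by 180° − 81.37° = 98.6°.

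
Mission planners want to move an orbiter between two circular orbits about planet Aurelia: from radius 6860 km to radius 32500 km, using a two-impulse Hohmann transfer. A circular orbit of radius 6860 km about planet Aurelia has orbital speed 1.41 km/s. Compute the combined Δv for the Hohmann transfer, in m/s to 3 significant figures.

Δv = 667 m/s

From the circular-orbit relation v² = μ/r at r = 6860 km: μ = v²r = (1.41)² × 6860 = 13638.4 km³/s².
The Hohmann ellipse has a_t = (r₁ + r₂)/2 = 19680 km.
At r₁ the circular-orbit speed is v₁ = √(μ/r₁) = 1.410 km/s.
Transfer-orbit speed at r₁ (v² = μ(2/r − 1/a)): v_p = √[μ(2/r₁ − 1/a_t)] = 1.812 km/s.
First burn Δv₁ = |v_p − v₁| = 0.4020 km/s.
At r₂, v₂ = √(μ/r₂) = 0.6478 km/s.
Transfer-orbit speed at r₂: v_a = √[μ(2/r₂ − 1/a_t)] = 0.3825 km/s.
Second burn Δv₂ = |v₂ − v_a| = 0.2653 km/s.
Total Δv = Δv₁ + Δv₂ = 0.6673 km/s.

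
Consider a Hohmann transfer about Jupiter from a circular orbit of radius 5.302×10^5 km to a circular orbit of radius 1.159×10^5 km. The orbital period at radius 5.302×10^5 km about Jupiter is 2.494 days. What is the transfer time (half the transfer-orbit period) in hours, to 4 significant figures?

From Kepler's third law T² = 4π²r³/μ at r = 5.302×10^5 km, T = 2.494 days = 2.494 × 86400 s = 2.154816×10^5 s: μ = 4π²r³/T² = 1.26724×10^8 km³/s².
The Hohmann ellipse has a_t = (r₁ + r₂)/2 = 3.2305×10^5 km.
Half the transfer-orbit period gives t = π√(a_t³/μ) = 51240 s.
Converting: 51240 s ÷ 3600 s/hour = 14.23 hours.

t = 14.23 hours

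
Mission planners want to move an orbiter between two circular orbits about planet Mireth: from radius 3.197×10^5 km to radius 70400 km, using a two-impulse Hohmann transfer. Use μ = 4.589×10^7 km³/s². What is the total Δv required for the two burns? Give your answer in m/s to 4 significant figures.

Semi-major axis of the transfer orbit: a_t = (3.197×10^5 + 70400)/2 = 1.9505×10^5 km.
At r₁ the circular-orbit speed is v₁ = √(μ/r₁) = 11.981 km/s.
Transfer-orbit speed at r₁ (v² = μ(2/r − 1/a)): v_a = √[μ(2/r₁ − 1/a_t)] = 7.1978 km/s.
First burn Δv₁ = |v_a − v₁| = 4.783 km/s.
Circular speed at r₂: v₂ = √(μ/r₂) = 25.5313 km/s.
Transfer-orbit speed at r₂: v_p = √[μ(2/r₂ − 1/a_t)] = 32.6867 km/s.
Second burn Δv₂ = |v₂ − v_p| = 7.155 km/s.
Total Δv = Δv₁ + Δv₂ = 11.94 km/s.

Δv = 11940 m/s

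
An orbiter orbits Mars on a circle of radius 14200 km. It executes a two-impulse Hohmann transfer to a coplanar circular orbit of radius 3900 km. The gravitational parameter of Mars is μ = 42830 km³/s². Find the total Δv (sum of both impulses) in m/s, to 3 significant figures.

Transfer-ellipse semi-major axis a_t = (r₁ + r₂)/2 = (14200 + 3900)/2 = 9050 km.
At r₁ the circular-orbit speed is v₁ = √(μ/r₁) = 1.7367 km/s.
Transfer-orbit speed at r₁ (v² = μ(2/r − 1/a)): v_a = √[μ(2/r₁ − 1/a_t)] = 1.1401 km/s.
First burn Δv₁ = |v_a − v₁| = 0.5966 km/s.
Circular speed at r₂: v₂ = √(μ/r₂) = 3.3139 km/s.
Transfer-orbit speed at r₂: v_p = √[μ(2/r₂ − 1/a_t)] = 4.1511 km/s.
Second burn Δv₂ = |v₂ − v_p| = 0.8372 km/s.
Total Δv = Δv₁ + Δv₂ = 1.434 km/s.

Δv = 1430 m/s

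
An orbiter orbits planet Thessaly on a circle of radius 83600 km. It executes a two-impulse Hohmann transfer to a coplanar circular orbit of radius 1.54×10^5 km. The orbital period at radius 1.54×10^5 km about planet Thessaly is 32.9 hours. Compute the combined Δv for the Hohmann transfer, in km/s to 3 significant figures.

Δv = 2.85 km/s

From Kepler's third law T² = 4π²r³/μ at r = 1.54×10^5 km, T = 32.9 hours = 32.9 × 3600 s = 1.1844×10^5 s: μ = 4π²r³/T² = 1.02784×10^7 km³/s².
Semi-major axis of the transfer orbit: a_t = (83600 + 1.540×10^5)/2 = 1.188×10^5 km.
At r₁ the circular-orbit speed is v₁ = √(μ/r₁) = 11.08816 km/s.
Transfer-orbit speed at r₁ (vis-viva): v_p = √[μ(2/r₁ − 1/a_t)] = 12.62442 km/s.
First burn Δv₁ = |v_p − v₁| = 1.5363 km/s.
At r₂, v₂ = √(μ/r₂) = 8.16963 km/s.
Transfer-orbit speed at r₂: v_a = √[μ(2/r₂ − 1/a_t)] = 6.85326 km/s.
Second burn Δv₂ = |v₂ − v_a| = 1.3164 km/s.
Δv = Δv₁ + Δv₂ = 1.5363 + 1.3164 = 2.853 km/s.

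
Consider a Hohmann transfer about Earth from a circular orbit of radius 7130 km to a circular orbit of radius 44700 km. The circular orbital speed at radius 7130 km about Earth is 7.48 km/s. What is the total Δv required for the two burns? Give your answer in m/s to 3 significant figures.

From the circular-orbit relation v² = μ/r at r = 7130 km: μ = v²r = (7.48)² × 7130 = 3.98926×10^5 km³/s².
Semi-major axis of the transfer orbit: a_t = (7130 + 44700)/2 = 25915 km.
At r₁ the circular-orbit speed is v₁ = √(μ/r₁) = 7.480 km/s.
Transfer-orbit speed at r₁ (vis-viva): v_p = √[μ(2/r₁ − 1/a_t)] = 9.824 km/s.
First burn Δv₁ = |v_p − v₁| = 2.344 km/s.
At r₂, v₂ = √(μ/r₂) = 2.987 km/s.
Transfer-orbit speed at r₂: v_a = √[μ(2/r₂ − 1/a_t)] = 1.567 km/s.
Second burn Δv₂ = |v₂ − v_a| = 1.420 km/s.
Total Δv = Δv₁ + Δv₂ = 3.764 km/s.

Δv = 3760 m/s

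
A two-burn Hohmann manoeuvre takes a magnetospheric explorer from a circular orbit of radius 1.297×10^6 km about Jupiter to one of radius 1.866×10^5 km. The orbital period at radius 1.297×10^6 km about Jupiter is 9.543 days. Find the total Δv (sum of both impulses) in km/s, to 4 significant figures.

Δv = 13.32 km/s

From Kepler's third law T² = 4π²r³/μ at r = 1.297×10^6 km, T = 9.543 days = 9.543 × 86400 s = 8.245152×10^5 s: μ = 4π²r³/T² = 1.26702×10^8 km³/s².
Semi-major axis of the transfer orbit: a_t = (1.297×10^6 + 1.866×10^5)/2 = 7.418×10^5 km.
Circular speed at r₁: v₁ = √(μ/r₁) = √(1.26702×10^8/1.297×10^6) = 9.88374 km/s.
Transfer-orbit speed at r₁ (vis-viva equation): v_a = √[μ(2/r₁ − 1/a_t)] = 4.95717 km/s.
First burn Δv₁ = |v_a − v₁| = 4.9266 km/s.
Circular speed at r₂: v₂ = √(μ/r₂) = 26.0577 km/s.
Transfer-orbit speed at r₂: v_p = √[μ(2/r₂ − 1/a_t)] = 34.4558 km/s.
Second burn Δv₂ = |v₂ − v_p| = 8.3981 km/s.
Δv = Δv₁ + Δv₂ = 4.9266 + 8.3981 = 13.32 km/s.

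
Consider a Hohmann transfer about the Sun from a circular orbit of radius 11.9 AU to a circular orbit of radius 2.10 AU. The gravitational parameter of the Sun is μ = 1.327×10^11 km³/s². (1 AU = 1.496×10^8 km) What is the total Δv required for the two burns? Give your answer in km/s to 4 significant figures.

Δv = 10.15 km/s

In km: r₁ = 11.9 × 1.496×10^8 = 1.78024×10^9 km; r₂ = 2.10 × 1.496×10^8 = 3.1416×10^8 km.
Semi-major axis of the transfer orbit: a_t = (1.78024×10^9 + 3.1416×10^8)/2 = 1.0472×10^9 km.
At r₁ the circular-orbit speed is v₁ = √(μ/r₁) = 8.634 km/s.
On the transfer ellipse at r₁, vis-viva gives v_a = √[μ(2/r₁ − 1/a_t)] = 4.729 km/s.
First burn Δv₁ = |v_a − v₁| = 3.905 km/s.
Circular speed at r₂: v₂ = √(μ/r₂) = 20.552 km/s.
Transfer-orbit speed at r₂: v_p = √[μ(2/r₂ − 1/a_t)] = 26.797 km/s.
Second burn Δv₂ = |v₂ − v_p| = 6.245 km/s.
Total Δv = Δv₁ + Δv₂ = 10.15 km/s.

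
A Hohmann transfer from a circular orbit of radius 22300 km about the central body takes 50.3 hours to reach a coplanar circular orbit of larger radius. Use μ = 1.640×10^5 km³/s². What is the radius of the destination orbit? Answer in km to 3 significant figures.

r₂ = 1.41×10^5 km

Transfer time t = 50.3 hours = 1.8108×10^5 s, and t = π√(a_t³/μ).
So a_t = (μ t²/π²)^(1/3) = (1.640×10^5 × (1.8108×10^5)² / π²)^(1/3) = 81676 km.
Since a_t = (r₁ + r₂)/2, r₂ = 2a_t − r₁ = 2×81676 − 22300 = 1.41052×10^5 km.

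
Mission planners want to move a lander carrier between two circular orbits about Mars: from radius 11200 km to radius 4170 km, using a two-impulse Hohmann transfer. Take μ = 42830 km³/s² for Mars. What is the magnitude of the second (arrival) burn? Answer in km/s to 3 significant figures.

Δv₂ = 0.664 km/s

The Hohmann ellipse has a_t = (r₁ + r₂)/2 = 7685 km.
Circular speed at r = 4170 km: v_c = √(μ/r) = 3.2048 km/s.
Transfer-orbit speed at the same r (vis-viva, a = a_t): v_t = √[μ(2/r − 1/a_t)] = 3.8689 km/s.
Δv₂ = |v_t − v_c| = |3.8689 − 3.2048| = 0.6641 km/s.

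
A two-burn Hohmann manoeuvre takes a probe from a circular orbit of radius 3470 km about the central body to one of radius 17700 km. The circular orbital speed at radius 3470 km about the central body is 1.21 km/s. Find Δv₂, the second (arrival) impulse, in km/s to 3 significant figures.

From the circular-orbit relation v² = μ/r at r = 3470 km: μ = v²r = (1.21)² × 3470 = 5080.43 km³/s².
Transfer-ellipse semi-major axis a_t = (r₁ + r₂)/2 = (3470 + 17700)/2 = 10585 km.
Circular speed at r = 17700 km: v_c = √(μ/r) = 0.53575 km/s.
Vis-viva on the transfer ellipse at r = 17700 km gives v_t = √[μ(2/r − 1/a_t)] = 0.30675 km/s.
Δv₂ = |v_t − v_c| = |0.30675 − 0.53575| = 0.2290 km/s.

Δv₂ = 0.229 km/s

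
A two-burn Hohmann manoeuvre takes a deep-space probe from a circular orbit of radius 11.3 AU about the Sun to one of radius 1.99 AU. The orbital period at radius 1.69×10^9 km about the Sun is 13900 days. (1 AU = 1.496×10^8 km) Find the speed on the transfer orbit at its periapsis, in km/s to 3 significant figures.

From Kepler's third law T² = 4π²r³/μ at r = 1.69×10^9 km, T = 13900 days = 13900 × 86400 s = 1.20096×10^9 s: μ = 4π²r³/T² = 1.32118×10^11 km³/s².
In km: r₁ = 11.3 × 1.496×10^8 = 1.69048×10^9 km; r₂ = 1.99 × 1.496×10^8 = 2.97704×10^8 km.
The Hohmann ellipse has a_t = (r₁ + r₂)/2 = 9.94092×10^8 km.
At periapsis, r = 2.97704×10^8 km.
Applying v² = μ(2/r − 1/a_t): v = 27.47 km/s.

v = 27.5 km/s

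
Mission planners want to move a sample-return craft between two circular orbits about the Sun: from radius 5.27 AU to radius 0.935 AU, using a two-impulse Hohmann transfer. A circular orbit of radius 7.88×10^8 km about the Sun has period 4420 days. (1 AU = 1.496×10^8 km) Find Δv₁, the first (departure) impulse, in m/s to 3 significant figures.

Δv₁ = 5850 m/s

From Kepler's third law T² = 4π²r³/μ at r = 7.88×10^8 km, T = 4420 days = 4420 × 86400 s = 3.81888×10^8 s: μ = 4π²r³/T² = 1.32454×10^11 km³/s².
In km: r₁ = 5.27 × 1.496×10^8 = 7.88392×10^8 km; r₂ = 0.935 × 1.496×10^8 = 1.39876×10^8 km.
Semi-major axis of the transfer orbit: a_t = (7.88392×10^8 + 1.39876×10^8)/2 = 4.64134×10^8 km.
Circular speed at r = 7.88392×10^8 km: v_c = √(μ/r) = 12.962 km/s.
Transfer-orbit speed at the same r (vis-viva, a = a_t): v_t = √[μ(2/r − 1/a_t)] = 7.1156 km/s.
Δv₁ = |v_t − v_c| = |7.1156 − 12.962| = 5.846 km/s.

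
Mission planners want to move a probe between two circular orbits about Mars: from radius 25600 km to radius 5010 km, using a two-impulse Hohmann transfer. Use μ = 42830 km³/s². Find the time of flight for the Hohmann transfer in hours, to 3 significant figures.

Semi-major axis of the transfer orbit: a_t = (25600 + 5010)/2 = 15305 km.
Transfer time t = π√(a_t³/μ) = π√((15305)³ / 42830) = 28740 s.
Converting: 28740 s ÷ 3600 s/hour = 7.98 hours.

t = 7.98 hours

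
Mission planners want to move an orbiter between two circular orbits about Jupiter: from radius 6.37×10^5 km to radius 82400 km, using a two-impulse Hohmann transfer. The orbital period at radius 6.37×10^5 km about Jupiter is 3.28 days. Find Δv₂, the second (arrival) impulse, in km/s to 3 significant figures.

Δv₂ = 13.0 km/s

From Kepler's third law T² = 4π²r³/μ at r = 6.37×10^5 km, T = 3.28 days = 3.28 × 86400 s = 2.83392×10^5 s: μ = 4π²r³/T² = 1.27058×10^8 km³/s².
The Hohmann ellipse has a_t = (r₁ + r₂)/2 = 3.597×10^5 km.
Circular speed at r = 82400 km: v_c = √(μ/r) = 39.27 km/s.
Transfer-orbit speed at the same r (vis-viva, a = a_t): v_t = √[μ(2/r − 1/a_t)] = 52.26 km/s.
Δv₂ = |v_t − v_c| = |52.26 − 39.27| = 12.99 km/s.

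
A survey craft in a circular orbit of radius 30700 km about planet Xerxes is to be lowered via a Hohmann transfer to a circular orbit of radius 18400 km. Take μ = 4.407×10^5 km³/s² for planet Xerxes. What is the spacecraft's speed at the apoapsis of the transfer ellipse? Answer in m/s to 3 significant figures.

Semi-major axis of the transfer orbit: a_t = (30700 + 18400)/2 = 24550 km.
The apoapsis of the transfer ellipse is at r = 30700 km.
From the vis-viva equation, v = √[μ(2/r − 1/a_t)] = 3.280 km/s.

v = 3280 m/s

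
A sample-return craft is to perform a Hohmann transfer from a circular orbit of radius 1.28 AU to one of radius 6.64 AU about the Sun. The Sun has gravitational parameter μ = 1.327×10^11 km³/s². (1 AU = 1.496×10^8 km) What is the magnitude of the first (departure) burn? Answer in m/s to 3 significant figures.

In km: r₁ = 1.28 × 1.496×10^8 = 1.91488×10^8 km; r₂ = 6.64 × 1.496×10^8 = 9.93344×10^8 km.
Transfer-ellipse semi-major axis a_t = (r₁ + r₂)/2 = (1.91488×10^8 + 9.93344×10^8)/2 = 5.92416×10^8 km.
On the circular orbit at r = 1.91488×10^8 km, v_c = √(μ/r) = 26.325 km/s.
Transfer-orbit speed at the same r (vis-viva, a = a_t): v_t = √[μ(2/r − 1/a_t)] = 34.088 km/s.
Δv₁ = |v_t − v_c| = |34.088 − 26.325| = 7.763 km/s.

Δv₁ = 7760 m/s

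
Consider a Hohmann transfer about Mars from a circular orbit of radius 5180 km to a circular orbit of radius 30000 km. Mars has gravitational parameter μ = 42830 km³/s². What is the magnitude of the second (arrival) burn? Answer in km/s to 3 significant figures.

Δv₂ = 0.546 km/s

Transfer-ellipse semi-major axis a_t = (r₁ + r₂)/2 = (5180 + 30000)/2 = 17590 km.
Circular speed at r = 30000 km: v_c = √(μ/r) = 1.19485 km/s.
Transfer-orbit speed at the same r (vis-viva, a = a_t): v_t = √[μ(2/r − 1/a_t)] = 0.648404 km/s.
Δv₂ = |v_t − v_c| = |0.648404 − 1.19485| = 0.5464 km/s.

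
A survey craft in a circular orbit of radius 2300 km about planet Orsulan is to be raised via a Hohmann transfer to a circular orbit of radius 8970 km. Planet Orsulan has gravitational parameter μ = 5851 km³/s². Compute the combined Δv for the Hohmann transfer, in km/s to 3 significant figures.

The Hohmann ellipse has a_t = (r₁ + r₂)/2 = 5635 km.
At r₁ the circular-orbit speed is v₁ = √(μ/r₁) = 1.594965 km/s.
On the transfer ellipse at r₁, vis-viva equation gives v_p = √[μ(2/r₁ − 1/a_t)] = 2.012336 km/s.
First burn Δv₁ = |v_p − v₁| = 0.41737 km/s.
At r₂, v₂ = √(μ/r₂) = 0.80764 km/s.
Transfer-orbit speed at r₂: v_a = √[μ(2/r₂ − 1/a_t)] = 0.51598 km/s.
Second burn Δv₂ = |v₂ − v_a| = 0.29166 km/s.
Δv = Δv₁ + Δv₂ = 0.41737 + 0.29166 = 0.7090 km/s.

Δv = 0.709 km/s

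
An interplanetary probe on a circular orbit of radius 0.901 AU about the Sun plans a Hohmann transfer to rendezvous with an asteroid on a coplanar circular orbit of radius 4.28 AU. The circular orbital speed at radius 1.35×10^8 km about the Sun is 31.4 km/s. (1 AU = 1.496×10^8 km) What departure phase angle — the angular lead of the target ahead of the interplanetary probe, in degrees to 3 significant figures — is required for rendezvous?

φ = 95.2°

From the circular-orbit relation v² = μ/r at r = 1.35×10^8 km: μ = v²r = (31.4)² × 1.35×10^8 = 1.33105×10^11 km³/s².
In km: r₁ = 0.901 × 1.496×10^8 = 1.347896×10^8 km; r₂ = 4.28 × 1.496×10^8 = 6.40288×10^8 km.
Semi-major axis of the transfer orbit: a_t = (1.347896×10^8 + 6.40288×10^8)/2 = 3.875388×10^8 km.
The half-period of the transfer ellipse is t = π√(a_t³/μ) = 6.569×10^7 s.
Target angular speed ω₂ = √(μ/r₂³) = 2.252×10^-8 rad/s.
Angle swept by the target during transfer: ω₂·t = 1.4793 rad = 84.76°.
The interplanetary probe traverses 180° on the transfer ellipse, so the target must lead by 180° − 84.76° = 95.2°.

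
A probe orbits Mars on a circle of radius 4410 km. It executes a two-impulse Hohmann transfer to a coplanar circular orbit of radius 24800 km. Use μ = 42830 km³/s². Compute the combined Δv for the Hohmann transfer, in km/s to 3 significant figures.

Semi-major axis of the transfer orbit: a_t = (4410 + 24800)/2 = 14605 km.
At r₁ the circular-orbit speed is v₁ = √(μ/r₁) = 3.1164 km/s.
Transfer-orbit speed at r₁ (vis-viva): v_p = √[μ(2/r₁ − 1/a_t)] = 4.0610 km/s.
First burn Δv₁ = |v_p − v₁| = 0.9446 km/s.
Circular speed at r₂: v₂ = √(μ/r₂) = 1.31416 km/s.
Transfer-orbit speed at r₂: v_a = √[μ(2/r₂ − 1/a_t)] = 0.722132 km/s.
Second burn Δv₂ = |v₂ − v_a| = 0.5920 km/s.
Total Δv = Δv₁ + Δv₂ = 1.537 km/s.

Δv = 1.54 km/s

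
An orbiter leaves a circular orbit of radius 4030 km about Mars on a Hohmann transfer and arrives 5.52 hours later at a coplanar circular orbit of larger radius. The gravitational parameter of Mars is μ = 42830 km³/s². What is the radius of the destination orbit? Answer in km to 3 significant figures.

Transfer time t = 5.52 hours = 19872 s, and t = π√(a_t³/μ).
So a_t = (μ t²/π²)^(1/3) = (42830 × (19872)² / π²)^(1/3) = 11967 km.
Since a_t = (r₁ + r₂)/2, r₂ = 2a_t − r₁ = 2×11967 − 4030 = 19904 km.

r₂ = 19900 km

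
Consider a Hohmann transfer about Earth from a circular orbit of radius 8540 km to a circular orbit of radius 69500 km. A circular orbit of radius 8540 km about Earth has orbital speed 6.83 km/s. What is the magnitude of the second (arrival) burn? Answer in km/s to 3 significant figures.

Δv₂ = 1.27 km/s

From the circular-orbit relation v² = μ/r at r = 8540 km: μ = v²r = (6.83)² × 8540 = 3.98382×10^5 km³/s².
Transfer-ellipse semi-major axis a_t = (r₁ + r₂)/2 = (8540 + 69500)/2 = 39020 km.
On the circular orbit at r = 69500 km, v_c = √(μ/r) = 2.394 km/s.
Transfer-orbit speed at the same r (vis-viva, a = a_t): v_t = √[μ(2/r − 1/a_t)] = 1.120 km/s.
Δv₂ = |v_t − v_c| = |1.120 − 2.394| = 1.274 km/s.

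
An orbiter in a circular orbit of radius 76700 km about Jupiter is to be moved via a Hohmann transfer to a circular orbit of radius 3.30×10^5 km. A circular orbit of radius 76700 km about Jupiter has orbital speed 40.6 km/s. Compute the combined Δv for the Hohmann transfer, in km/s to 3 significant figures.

From the circular-orbit relation v² = μ/r at r = 76700 km: μ = v²r = (40.6)² × 76700 = 1.26429×10^8 km³/s².
Transfer-ellipse semi-major axis a_t = (r₁ + r₂)/2 = (76700 + 3.300×10^5)/2 = 2.0335×10^5 km.
Circular speed at r₁: v₁ = √(μ/r₁) = √(1.26429×10^8/76700) = 40.60 km/s.
Transfer-orbit speed at r₁ (vis-viva equation): v_p = √[μ(2/r₁ − 1/a_t)] = 51.72 km/s.
First burn Δv₁ = |v_p − v₁| = 11.12 km/s.
At r₂, v₂ = √(μ/r₂) = 19.573 km/s.
Transfer-orbit speed at r₂: v_a = √[μ(2/r₂ − 1/a_t)] = 12.021 km/s.
Second burn Δv₂ = |v₂ − v_a| = 7.552 km/s.
Δv = Δv₁ + Δv₂ = 11.12 + 7.552 = 18.67 km/s.

Δv = 18.7 km/s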